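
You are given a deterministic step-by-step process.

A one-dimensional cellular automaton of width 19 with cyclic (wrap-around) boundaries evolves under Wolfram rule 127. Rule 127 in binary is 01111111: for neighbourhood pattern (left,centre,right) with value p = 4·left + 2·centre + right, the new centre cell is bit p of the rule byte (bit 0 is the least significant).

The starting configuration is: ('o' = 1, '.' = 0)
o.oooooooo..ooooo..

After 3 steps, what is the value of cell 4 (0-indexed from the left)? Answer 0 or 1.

0

k=0  o.oooooooo..ooooo..
k=1  ooo......oooo...ooo
k=2  ..oooooooo..ooooo..
k=3  ooo......oooo...ooo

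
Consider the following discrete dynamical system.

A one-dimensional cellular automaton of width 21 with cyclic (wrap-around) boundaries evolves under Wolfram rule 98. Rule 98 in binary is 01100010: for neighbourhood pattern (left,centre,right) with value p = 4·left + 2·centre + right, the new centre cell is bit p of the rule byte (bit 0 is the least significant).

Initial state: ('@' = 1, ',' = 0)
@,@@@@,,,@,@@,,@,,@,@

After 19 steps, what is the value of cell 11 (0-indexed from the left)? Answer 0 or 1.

1

gen 0: @,@@@@,,,@,@@,,@,,@,@
gen 1: @@,,,@,,@,@,@,@,,@,@,
gen 2: ,@,,@,,@,@,@,@,,@,@,@
gen 3: @,,@,,@,@,@,@,,@,@,@,
gen 4: ,,@,,@,@,@,@,,@,@,@,@
gen 5: ,@,,@,@,@,@,,@,@,@,@,
gen 6: @,,@,@,@,@,,@,@,@,@,,
gen 7: ,,@,@,@,@,,@,@,@,@,,@
gen 8: ,@,@,@,@,,@,@,@,@,,@,
gen 9: @,@,@,@,,@,@,@,@,,@,,
gen 10: ,@,@,@,,@,@,@,@,,@,,@
gen 11: @,@,@,,@,@,@,@,,@,,@,
gen 12: ,@,@,,@,@,@,@,,@,,@,@
gen 13: @,@,,@,@,@,@,,@,,@,@,
gen 14: ,@,,@,@,@,@,,@,,@,@,@
gen 15: @,,@,@,@,@,,@,,@,@,@,
gen 16: ,,@,@,@,@,,@,,@,@,@,@
gen 17: ,@,@,@,@,,@,,@,@,@,@,
gen 18: @,@,@,@,,@,,@,@,@,@,,
gen 19: ,@,@,@,,@,,@,@,@,@,,@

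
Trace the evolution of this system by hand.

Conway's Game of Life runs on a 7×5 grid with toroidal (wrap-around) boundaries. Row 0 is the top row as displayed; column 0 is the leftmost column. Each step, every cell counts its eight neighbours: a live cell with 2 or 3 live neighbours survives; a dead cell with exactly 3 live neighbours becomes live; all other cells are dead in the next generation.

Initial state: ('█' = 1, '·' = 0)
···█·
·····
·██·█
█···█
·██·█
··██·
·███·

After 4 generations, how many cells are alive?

step 0: ···█·
·····
·██·█
█···█
·██·█
··██·
·███·
step 1: ···█·
··██·
·█·██
····█
·██·█
█···█
·█··█
step 2: ···██
·····
█···█
·█··█
·█··█
··█·█
···██
step 3: ···██
█··█·
█···█
·█·██
·██·█
··█·█
█·█··
step 4: ████·
█··█·
·██··
·█···
·█··█
··█·█
███··

16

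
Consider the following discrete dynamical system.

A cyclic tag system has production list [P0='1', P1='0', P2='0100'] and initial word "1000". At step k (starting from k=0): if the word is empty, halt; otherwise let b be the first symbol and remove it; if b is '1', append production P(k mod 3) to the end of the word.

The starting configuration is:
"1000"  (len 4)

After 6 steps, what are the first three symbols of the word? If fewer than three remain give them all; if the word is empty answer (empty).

0) "1000"  (len 4)
1) "0001"  (len 4)
2) "001"  (len 3)
3) "01"  (len 2)
4) "1"  (len 1)
5) "0"  (len 1)
6) (halted — word empty)

(empty)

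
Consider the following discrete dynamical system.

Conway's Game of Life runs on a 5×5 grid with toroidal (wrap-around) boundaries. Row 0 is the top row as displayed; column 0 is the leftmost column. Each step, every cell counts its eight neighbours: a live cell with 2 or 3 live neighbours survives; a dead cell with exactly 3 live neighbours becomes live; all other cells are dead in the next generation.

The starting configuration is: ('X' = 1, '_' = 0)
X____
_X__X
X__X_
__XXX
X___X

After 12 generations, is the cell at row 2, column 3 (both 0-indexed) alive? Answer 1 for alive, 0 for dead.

0

step 0: X____
_X__X
X__X_
__XXX
X___X
step 1: _X___
_X__X
XX___
_XX__
XX___
step 2: _XX__
_XX__
_____
__X__
X____
step 3: X_X__
_XX__
_XX__
_____
__X__
step 4: __XX_
X__X_
_XX__
_XX__
_X___
step 5: _XXXX
___XX
X__X_
X____
_X_X_
step 6: _X___
_X___
X__X_
XXX__
_X_X_
step 7: XX___
XXX__
X___X
X__X_
_____
step 8: X_X__
__X__
__XX_
X____
XX__X
step 9: X_XXX
__X__
_XXX_
X_XX_
____X
step 10: XXX_X
X____
____X
X____
_____
step 11: XX__X
___X_
X___X
_____
____X
step 12: X__XX
_X_X_
____X
X___X
____X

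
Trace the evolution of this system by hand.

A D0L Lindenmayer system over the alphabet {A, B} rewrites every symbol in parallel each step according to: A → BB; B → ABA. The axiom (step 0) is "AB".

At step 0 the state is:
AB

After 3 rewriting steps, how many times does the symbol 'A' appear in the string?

14

0) AB
1) BBABA
2) ABAABABBABABB
3) BBABABBBBABABBABAABABBABABBABAABA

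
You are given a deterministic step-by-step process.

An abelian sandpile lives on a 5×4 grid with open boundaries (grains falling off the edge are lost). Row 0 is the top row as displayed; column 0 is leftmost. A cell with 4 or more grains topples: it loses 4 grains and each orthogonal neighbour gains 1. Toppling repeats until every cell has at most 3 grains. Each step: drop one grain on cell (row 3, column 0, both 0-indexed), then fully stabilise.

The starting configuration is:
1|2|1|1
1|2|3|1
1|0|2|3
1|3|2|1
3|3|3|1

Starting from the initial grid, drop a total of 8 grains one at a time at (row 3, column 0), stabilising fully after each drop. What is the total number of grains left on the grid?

0) 1|2|1|1
1|2|3|1
1|0|2|3
1|3|2|1
3|3|3|1
1) 1|2|1|1
1|2|3|1
1|0|2|3
2|3|2|1
3|3|3|1
2) 1|2|1|1
1|2|3|1
1|0|2|3
3|3|2|1
3|3|3|1
3) 1|2|1|1
1|2|3|1
2|1|3|3
2|2|0|2
1|2|1|2
4) 1|2|1|1
1|2|3|1
2|1|3|3
3|2|0|2
1|2|1|2
5) 1|2|1|1
1|2|3|1
3|1|3|3
0|3|0|2
2|2|1|2
6) 1|2|1|1
1|2|3|1
3|1|3|3
1|3|0|2
2|2|1|2
7) 1|2|1|1
1|2|3|1
3|1|3|3
2|3|0|2
2|2|1|2
8) 1|2|1|1
1|2|3|1
3|1|3|3
3|3|0|2
2|2|1|2

37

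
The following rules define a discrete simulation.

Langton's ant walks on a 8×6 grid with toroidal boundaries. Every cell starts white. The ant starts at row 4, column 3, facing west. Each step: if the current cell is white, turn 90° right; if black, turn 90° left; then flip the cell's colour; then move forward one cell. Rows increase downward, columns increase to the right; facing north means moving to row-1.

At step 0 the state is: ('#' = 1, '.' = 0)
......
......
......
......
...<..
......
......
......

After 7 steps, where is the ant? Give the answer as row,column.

[0] ......
......
......
......
...<..
......
......
......
[1] ......
......
......
...^..
...#..
......
......
......
[2] ......
......
......
...#>.
...#..
......
......
......
[3] ......
......
......
...##.
...#v.
......
......
......
[4] ......
......
......
...##.
...<#.
......
......
......
[5] ......
......
......
...##.
....#.
...v..
......
......
[6] ......
......
......
...##.
....#.
..<#..
......
......
[7] ......
......
......
...##.
..^.#.
..##..
......
......

4,2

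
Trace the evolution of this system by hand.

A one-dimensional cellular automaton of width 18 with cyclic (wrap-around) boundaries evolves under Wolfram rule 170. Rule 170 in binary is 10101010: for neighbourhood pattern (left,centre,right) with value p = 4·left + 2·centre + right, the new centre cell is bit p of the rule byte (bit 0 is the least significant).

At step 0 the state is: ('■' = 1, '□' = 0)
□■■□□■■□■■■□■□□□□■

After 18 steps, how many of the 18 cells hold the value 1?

9

gen 0: □■■□□■■□■■■□■□□□□■
gen 1: ■■□□■■□■■■□■□□□□■□
gen 2: ■□□■■□■■■□■□□□□■□■
gen 3: □□■■□■■■□■□□□□■□■■
gen 4: □■■□■■■□■□□□□■□■■□
gen 5: ■■□■■■□■□□□□■□■■□□
gen 6: ■□■■■□■□□□□■□■■□□■
gen 7: □■■■□■□□□□■□■■□□■■
gen 8: ■■■□■□□□□■□■■□□■■□
gen 9: ■■□■□□□□■□■■□□■■□■
gen 10: ■□■□□□□■□■■□□■■□■■
gen 11: □■□□□□■□■■□□■■□■■■
gen 12: ■□□□□■□■■□□■■□■■■□
gen 13: □□□□■□■■□□■■□■■■□■
gen 14: □□□■□■■□□■■□■■■□■□
gen 15: □□■□■■□□■■□■■■□■□□
gen 16: □■□■■□□■■□■■■□■□□□
gen 17: ■□■■□□■■□■■■□■□□□□
gen 18: □■■□□■■□■■■□■□□□□■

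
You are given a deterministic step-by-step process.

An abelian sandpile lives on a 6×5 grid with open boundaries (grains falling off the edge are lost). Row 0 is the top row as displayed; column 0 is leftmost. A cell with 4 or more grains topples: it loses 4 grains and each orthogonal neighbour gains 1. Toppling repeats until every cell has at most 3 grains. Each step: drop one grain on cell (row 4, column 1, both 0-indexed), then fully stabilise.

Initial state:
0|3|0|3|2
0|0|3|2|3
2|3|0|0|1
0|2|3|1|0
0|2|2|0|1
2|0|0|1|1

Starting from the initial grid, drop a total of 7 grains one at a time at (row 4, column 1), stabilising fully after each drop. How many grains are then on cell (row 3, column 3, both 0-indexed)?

gen 0: 0|3|0|3|2
0|0|3|2|3
2|3|0|0|1
0|2|3|1|0
0|2|2|0|1
2|0|0|1|1
gen 1: 0|3|0|3|2
0|0|3|2|3
2|3|0|0|1
0|2|3|1|0
0|3|2|0|1
2|0|0|1|1
gen 2: 0|3|0|3|2
0|0|3|2|3
2|3|0|0|1
0|3|3|1|0
1|0|3|0|1
2|1|0|1|1
gen 3: 0|3|0|3|2
0|0|3|2|3
2|3|0|0|1
0|3|3|1|0
1|1|3|0|1
2|1|0|1|1
gen 4: 0|3|0|3|2
0|0|3|2|3
2|3|0|0|1
0|3|3|1|0
1|2|3|0|1
2|1|0|1|1
gen 5: 0|3|0|3|2
0|0|3|2|3
2|3|0|0|1
0|3|3|1|0
1|3|3|0|1
2|1|0|1|1
gen 6: 0|3|0|3|2
0|1|3|2|3
3|0|2|0|1
1|2|1|2|0
2|2|1|1|1
2|2|1|1|1
gen 7: 0|3|0|3|2
0|1|3|2|3
3|0|2|0|1
1|2|1|2|0
2|3|1|1|1
2|2|1|1|1

2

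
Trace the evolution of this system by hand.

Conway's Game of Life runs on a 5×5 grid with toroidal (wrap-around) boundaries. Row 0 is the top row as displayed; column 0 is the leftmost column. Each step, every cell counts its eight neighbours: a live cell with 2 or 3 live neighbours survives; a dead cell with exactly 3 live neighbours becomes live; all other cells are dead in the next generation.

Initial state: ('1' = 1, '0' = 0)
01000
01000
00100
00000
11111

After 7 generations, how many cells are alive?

5

0) 01000
01000
00100
00000
11111
1) 00011
01100
00000
10001
11111
2) 00000
00110
11000
00100
01100
3) 01010
01100
01010
10100
01100
4) 10010
11010
10010
10010
10010
5) 10010
11010
10010
11110
11110
6) 00010
11010
00010
00000
00000
7) 00101
00010
00101
00000
00000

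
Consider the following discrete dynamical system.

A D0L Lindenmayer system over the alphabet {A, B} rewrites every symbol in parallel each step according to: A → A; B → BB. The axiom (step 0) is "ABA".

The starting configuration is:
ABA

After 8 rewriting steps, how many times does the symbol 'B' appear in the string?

step 0: ABA
step 1: ABBA
step 2: ABBBBA
step 3: ABBBBBBBBA
step 4: ABBBBBBBBBBBBBBBBA
step 5: ABBBBBBBBBBBBBBBBBBBBBBBBBBBBBBBBA
step 6: ABBBBBBBBBBBBBBBBBBBBBBBBBBBBBBBBBBBBBBBBBBBBBBBBBBBBBBBBBBBBBBBBA
step 7: ABBBBBBBBBBBBBBBBBBBBBBBBBBBBBBBBBBBBBBBBBBBBBBBBBBBBBBBBB…BBBBBBBBBBBBBBBBBBBBBBBBBBBBBBBBBBBBBBBBBBBBBBBBBBBBBBBBBA  (len 130)
step 8: ABBBBBBBBBBBBBBBBBBBBBBBBBBBBBBBBBBBBBBBBBBBBBBBBBBBBBBBBB…BBBBBBBBBBBBBBBBBBBBBBBBBBBBBBBBBBBBBBBBBBBBBBBBBBBBBBBBBA  (len 258)

256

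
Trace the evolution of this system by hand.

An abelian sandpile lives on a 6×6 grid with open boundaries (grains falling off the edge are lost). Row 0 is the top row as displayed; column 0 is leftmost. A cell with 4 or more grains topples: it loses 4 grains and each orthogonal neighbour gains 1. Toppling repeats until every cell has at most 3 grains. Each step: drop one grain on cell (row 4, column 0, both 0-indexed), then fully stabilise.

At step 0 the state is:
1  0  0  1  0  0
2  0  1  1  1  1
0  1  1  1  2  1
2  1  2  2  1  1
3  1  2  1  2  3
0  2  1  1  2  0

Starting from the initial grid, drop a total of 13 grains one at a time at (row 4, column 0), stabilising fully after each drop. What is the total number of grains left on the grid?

46

gen 0: 1  0  0  1  0  0
2  0  1  1  1  1
0  1  1  1  2  1
2  1  2  2  1  1
3  1  2  1  2  3
0  2  1  1  2  0
gen 1: 1  0  0  1  0  0
2  0  1  1  1  1
0  1  1  1  2  1
3  1  2  2  1  1
0  2  2  1  2  3
1  2  1  1  2  0
gen 2: 1  0  0  1  0  0
2  0  1  1  1  1
0  1  1  1  2  1
3  1  2  2  1  1
1  2  2  1  2  3
1  2  1  1  2  0
gen 3: 1  0  0  1  0  0
2  0  1  1  1  1
0  1  1  1  2  1
3  1  2  2  1  1
2  2  2  1  2  3
1  2  1  1  2  0
gen 4: 1  0  0  1  0  0
2  0  1  1  1  1
0  1  1  1  2  1
3  1  2  2  1  1
3  2  2  1  2  3
1  2  1  1  2  0
gen 5: 1  0  0  1  0  0
2  0  1  1  1  1
1  1  1  1  2  1
0  2  2  2  1  1
1  3  2  1  2  3
2  2  1  1  2  0
gen 6: 1  0  0  1  0  0
2  0  1  1  1  1
1  1  1  1  2  1
0  2  2  2  1  1
2  3  2  1  2  3
2  2  1  1  2  0
gen 7: 1  0  0  1  0  0
2  0  1  1  1  1
1  1  1  1  2  1
0  2  2  2  1  1
3  3  2  1  2  3
2  2  1  1  2  0
gen 8: 1  0  0  1  0  0
2  0  1  1  1  1
1  1  1  1  2  1
1  3  2  2  1  1
1  0  3  1  2  3
3  3  1  1  2  0
gen 9: 1  0  0  1  0  0
2  0  1  1  1  1
1  1  1  1  2  1
1  3  2  2  1  1
2  0  3  1  2  3
3  3  1  1  2  0
gen 10: 1  0  0  1  0  0
2  0  1  1  1  1
1  1  1  1  2  1
1  3  2  2  1  1
3  0  3  1  2  3
3  3  1  1  2  0
gen 11: 1  0  0  1  0  0
2  0  1  1  1  1
1  1  1  1  2  1
2  3  2  2  1  1
1  2  3  1  2  3
1  0  2  1  2  0
gen 12: 1  0  0  1  0  0
2  0  1  1  1  1
1  1  1  1  2  1
2  3  2  2  1  1
2  2  3  1  2  3
1  0  2  1  2  0
gen 13: 1  0  0  1  0  0
2  0  1  1  1  1
1  1  1  1  2  1
2  3  2  2  1  1
3  2  3  1  2  3
1  0  2  1  2  0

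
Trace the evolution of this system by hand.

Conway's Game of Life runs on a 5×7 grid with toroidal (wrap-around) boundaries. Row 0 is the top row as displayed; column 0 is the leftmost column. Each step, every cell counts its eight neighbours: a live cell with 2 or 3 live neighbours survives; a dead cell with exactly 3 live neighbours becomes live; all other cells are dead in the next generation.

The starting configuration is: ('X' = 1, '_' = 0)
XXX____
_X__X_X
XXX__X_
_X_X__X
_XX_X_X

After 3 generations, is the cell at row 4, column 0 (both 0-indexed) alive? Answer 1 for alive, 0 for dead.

gen 0: XXX____
_X__X_X
XXX__X_
_X_X__X
_XX_X_X
gen 1: ______X
___X_XX
___XXX_
___XX_X
_____XX
gen 2: X___X__
___X__X
__X____
___X__X
X___X_X
gen 3: X__XX__
___X___
__XX___
X__X_XX
X__XX_X

1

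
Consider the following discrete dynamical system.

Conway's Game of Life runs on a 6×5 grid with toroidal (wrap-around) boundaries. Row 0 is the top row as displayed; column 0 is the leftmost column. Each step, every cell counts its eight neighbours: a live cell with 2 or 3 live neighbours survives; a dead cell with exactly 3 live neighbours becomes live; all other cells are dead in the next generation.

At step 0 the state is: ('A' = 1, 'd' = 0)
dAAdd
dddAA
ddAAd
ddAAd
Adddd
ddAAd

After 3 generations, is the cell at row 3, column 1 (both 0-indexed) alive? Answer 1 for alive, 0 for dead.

1

step 0: dAAdd
dddAA
ddAAd
ddAAd
Adddd
ddAAd
step 1: dAddA
dAddA
ddddd
dAAAA
dAddA
ddAAd
step 2: dAddA
ddddd
dAddA
dAAAA
dAddA
dAAAA
step 3: dAddA
ddddd
dAddA
dAddA
ddddd
dAddA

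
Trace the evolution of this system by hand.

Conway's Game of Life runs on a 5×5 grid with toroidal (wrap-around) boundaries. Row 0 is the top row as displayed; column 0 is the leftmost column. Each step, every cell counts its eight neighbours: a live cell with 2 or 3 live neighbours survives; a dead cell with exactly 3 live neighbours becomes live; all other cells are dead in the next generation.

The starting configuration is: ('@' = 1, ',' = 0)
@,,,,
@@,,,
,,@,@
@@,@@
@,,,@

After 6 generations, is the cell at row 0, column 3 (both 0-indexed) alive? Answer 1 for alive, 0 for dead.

step 0: @,,,,
@@,,,
,,@,@
@@,@@
@,,,@
step 1: ,,,,,
@@,,@
,,@,,
,@@,,
,,,@,
step 2: @,,,@
@@,,,
,,@@,
,@@@,
,,@,,
step 3: @,,,@
@@@@,
@,,@@
,@,,,
@,@,@
step 4: ,,,,,
,,@,,
,,,@,
,@@,,
,,,@@
step 5: ,,,@,
,,,,,
,@,@,
,,@,@
,,@@,
step 6: ,,@@,
,,@,,
,,@@,
,@,,@
,,@,@

1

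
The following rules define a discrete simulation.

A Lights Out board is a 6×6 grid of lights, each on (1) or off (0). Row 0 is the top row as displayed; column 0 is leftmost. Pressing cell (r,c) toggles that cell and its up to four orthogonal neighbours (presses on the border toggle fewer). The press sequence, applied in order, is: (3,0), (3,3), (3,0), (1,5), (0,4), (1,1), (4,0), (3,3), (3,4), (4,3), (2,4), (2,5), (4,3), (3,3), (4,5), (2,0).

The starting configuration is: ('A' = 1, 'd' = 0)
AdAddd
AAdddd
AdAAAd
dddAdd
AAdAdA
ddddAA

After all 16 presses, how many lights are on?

t=0: AdAddd
AAdddd
AdAAAd
dddAdd
AAdAdA
ddddAA
t=1: AdAddd
AAdddd
ddAAAd
AAdAdd
dAdAdA
ddddAA
t=2: AdAddd
AAdddd
ddAdAd
AAAdAd
dAdddA
ddddAA
t=3: AdAddd
AAdddd
AdAdAd
ddAdAd
AAdddA
ddddAA
t=4: AdAddA
AAddAA
AdAdAA
ddAdAd
AAdddA
ddddAA
t=5: AdAAAd
AAdddA
AdAdAA
ddAdAd
AAdddA
ddddAA
t=6: AAAAAd
ddAddA
AAAdAA
ddAdAd
AAdddA
ddddAA
t=7: AAAAAd
ddAddA
AAAdAA
AdAdAd
dddddA
AdddAA
t=8: AAAAAd
ddAddA
AAAAAA
AddAdd
dddAdA
AdddAA
t=9: AAAAAd
ddAddA
AAAAdA
AdddAA
dddAAA
AdddAA
t=10: AAAAAd
ddAddA
AAAAdA
AddAAA
ddAddA
AddAAA
t=11: AAAAAd
ddAdAA
AAAdAd
AddAdA
ddAddA
AddAAA
t=12: AAAAAd
ddAdAd
AAAddA
AddAdd
ddAddA
AddAAA
t=13: AAAAAd
ddAdAd
AAAddA
Addddd
dddAAA
AdddAA
t=14: AAAAAd
ddAdAd
AAAAdA
AdAAAd
ddddAA
AdddAA
t=15: AAAAAd
ddAdAd
AAAAdA
AdAAAA
dddddd
AdddAd
t=16: AAAAAd
AdAdAd
ddAAdA
ddAAAA
dddddd
AdddAd

17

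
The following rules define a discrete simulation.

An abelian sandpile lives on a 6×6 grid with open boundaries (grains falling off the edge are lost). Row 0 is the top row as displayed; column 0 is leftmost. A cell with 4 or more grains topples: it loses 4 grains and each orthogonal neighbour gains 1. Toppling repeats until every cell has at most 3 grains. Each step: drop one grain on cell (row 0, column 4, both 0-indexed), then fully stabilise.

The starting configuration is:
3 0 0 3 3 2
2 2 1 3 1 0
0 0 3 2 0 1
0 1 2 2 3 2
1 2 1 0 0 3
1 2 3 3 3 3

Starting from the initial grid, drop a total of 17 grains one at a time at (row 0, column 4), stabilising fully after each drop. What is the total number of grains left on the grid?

gen 0: 3 0 0 3 3 2
2 2 1 3 1 0
0 0 3 2 0 1
0 1 2 2 3 2
1 2 1 0 0 3
1 2 3 3 3 3
gen 1: 3 0 1 1 1 3
2 2 2 0 3 0
0 0 3 3 0 1
0 1 2 2 3 2
1 2 1 0 0 3
1 2 3 3 3 3
gen 2: 3 0 1 1 2 3
2 2 2 0 3 0
0 0 3 3 0 1
0 1 2 2 3 2
1 2 1 0 0 3
1 2 3 3 3 3
gen 3: 3 0 1 1 3 3
2 2 2 0 3 0
0 0 3 3 0 1
0 1 2 2 3 2
1 2 1 0 0 3
1 2 3 3 3 3
gen 4: 3 0 1 2 2 0
2 2 2 1 0 2
0 0 3 3 1 1
0 1 2 2 3 2
1 2 1 0 0 3
1 2 3 3 3 3
gen 5: 3 0 1 2 3 0
2 2 2 1 0 2
0 0 3 3 1 1
0 1 2 2 3 2
1 2 1 0 0 3
1 2 3 3 3 3
gen 6: 3 0 1 3 0 1
2 2 2 1 1 2
0 0 3 3 1 1
0 1 2 2 3 2
1 2 1 0 0 3
1 2 3 3 3 3
gen 7: 3 0 1 3 1 1
2 2 2 1 1 2
0 0 3 3 1 1
0 1 2 2 3 2
1 2 1 0 0 3
1 2 3 3 3 3
gen 8: 3 0 1 3 2 1
2 2 2 1 1 2
0 0 3 3 1 1
0 1 2 2 3 2
1 2 1 0 0 3
1 2 3 3 3 3
gen 9: 3 0 1 3 3 1
2 2 2 1 1 2
0 0 3 3 1 1
0 1 2 2 3 2
1 2 1 0 0 3
1 2 3 3 3 3
gen 10: 3 0 2 0 1 2
2 2 2 2 2 2
0 0 3 3 1 1
0 1 2 2 3 2
1 2 1 0 0 3
1 2 3 3 3 3
gen 11: 3 0 2 0 2 2
2 2 2 2 2 2
0 0 3 3 1 1
0 1 2 2 3 2
1 2 1 0 0 3
1 2 3 3 3 3
gen 12: 3 0 2 0 3 2
2 2 2 2 2 2
0 0 3 3 1 1
0 1 2 2 3 2
1 2 1 0 0 3
1 2 3 3 3 3
gen 13: 3 0 2 1 0 3
2 2 2 2 3 2
0 0 3 3 1 1
0 1 2 2 3 2
1 2 1 0 0 3
1 2 3 3 3 3
gen 14: 3 0 2 1 1 3
2 2 2 2 3 2
0 0 3 3 1 1
0 1 2 2 3 2
1 2 1 0 0 3
1 2 3 3 3 3
gen 15: 3 0 2 1 2 3
2 2 2 2 3 2
0 0 3 3 1 1
0 1 2 2 3 2
1 2 1 0 0 3
1 2 3 3 3 3
gen 16: 3 0 2 1 3 3
2 2 2 2 3 2
0 0 3 3 1 1
0 1 2 2 3 2
1 2 1 0 0 3
1 2 3 3 3 3
gen 17: 3 0 2 2 2 1
2 2 2 3 1 0
0 0 3 3 2 2
0 1 2 2 3 2
1 2 1 0 0 3
1 2 3 3 3 3

62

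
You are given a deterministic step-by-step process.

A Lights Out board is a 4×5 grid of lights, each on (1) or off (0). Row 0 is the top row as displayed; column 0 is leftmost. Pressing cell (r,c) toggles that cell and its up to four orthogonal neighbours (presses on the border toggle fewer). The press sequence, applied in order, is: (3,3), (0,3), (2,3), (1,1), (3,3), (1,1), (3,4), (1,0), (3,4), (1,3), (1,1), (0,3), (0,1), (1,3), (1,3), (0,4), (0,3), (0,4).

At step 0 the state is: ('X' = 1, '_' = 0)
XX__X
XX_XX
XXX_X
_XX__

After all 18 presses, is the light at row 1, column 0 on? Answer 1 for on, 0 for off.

step 0: XX__X
XX_XX
XXX_X
_XX__
step 1: XX__X
XX_XX
XXXXX
_X_XX
step 2: XXXX_
XX__X
XXXXX
_X_XX
step 3: XXXX_
XX_XX
XX___
_X__X
step 4: X_XX_
__XXX
X____
_X__X
step 5: X_XX_
__XXX
X__X_
_XXX_
step 6: XXXX_
XX_XX
XX_X_
_XXX_
step 7: XXXX_
XX_XX
XX_XX
_XX_X
step 8: _XXX_
___XX
_X_XX
_XX_X
step 9: _XXX_
___XX
_X_X_
_XXX_
step 10: _XX__
__X__
_X___
_XXX_
step 11: __X__
XX___
_____
_XXX_
step 12: ___XX
XX_X_
_____
_XXX_
step 13: XXXXX
X__X_
_____
_XXX_
step 14: XXX_X
X_X_X
___X_
_XXX_
step 15: XXXXX
X__X_
_____
_XXX_
step 16: XXX__
X__XX
_____
_XXX_
step 17: XX_XX
X___X
_____
_XXX_
step 18: XX___
X____
_____
_XXX_

1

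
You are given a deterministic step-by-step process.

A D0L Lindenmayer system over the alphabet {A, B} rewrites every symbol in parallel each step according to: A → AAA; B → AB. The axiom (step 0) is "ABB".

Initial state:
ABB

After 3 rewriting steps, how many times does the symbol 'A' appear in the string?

53

0) ABB
1) AAAABAB
2) AAAAAAAAAAAAABAAAAB
3) AAAAAAAAAAAAAAAAAAAAAAAAAAAAAAAAAAAAAAAABAAAAAAAAAAAAAB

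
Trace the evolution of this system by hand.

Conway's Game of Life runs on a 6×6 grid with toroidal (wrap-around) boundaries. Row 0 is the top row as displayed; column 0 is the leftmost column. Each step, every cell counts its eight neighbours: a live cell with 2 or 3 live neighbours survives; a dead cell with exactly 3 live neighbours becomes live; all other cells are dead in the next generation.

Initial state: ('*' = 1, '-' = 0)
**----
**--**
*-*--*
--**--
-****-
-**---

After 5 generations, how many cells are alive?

gen 0: **----
**--**
*-*--*
--**--
-****-
-**---
gen 1: ------
--*-*-
--*---
*----*
----*-
------
gen 2: ------
---*--
-*-*-*
-----*
-----*
------
gen 3: ------
--*-*-
*-*---
-----*
------
------
gen 4: ------
-*-*--
-*-*-*
------
------
------
gen 5: ------
*---*-
*---*-
------
------
------

4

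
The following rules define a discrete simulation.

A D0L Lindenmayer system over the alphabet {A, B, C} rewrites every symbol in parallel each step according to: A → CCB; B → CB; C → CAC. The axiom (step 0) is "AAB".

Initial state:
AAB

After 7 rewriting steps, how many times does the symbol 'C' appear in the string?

2678

k=0  AAB
k=1  CCBCCBCB
k=2  CACCACCBCACCACCBCACCB
k=3  CACCCBCACCACCCBCACCACCBCACCCBCACCACCCBCACCACCBCACCCBCACCACCB
k=4  CACCCBCACCACCACCBCACCCBCACCACCCBCACCACCACCBCACCCBCACCACCCB…BCACCACCCBCACCACCBCACCCBCACCACCACCBCACCCBCACCACCCBCACCACCB  (len 172)
k=5  CACCCBCACCACCACCBCACCCBCACCACCCBCACCACCCBCACCACCBCACCCBCAC…CCACCACCBCACCCBCACCACCCBCACCACCACCBCACCCBCACCACCCBCACCACCB  (len 495)
k=6  CACCCBCACCACCACCBCACCCBCACCACCCBCACCACCCBCACCACCBCACCCBCAC…CCACCACCBCACCCBCACCACCCBCACCACCACCBCACCCBCACCACCCBCACCACCB  (len 1425)
k=7  CACCCBCACCACCACCBCACCCBCACCACCCBCACCACCCBCACCACCBCACCCBCAC…CCACCACCBCACCCBCACCACCCBCACCACCACCBCACCCBCACCACCCBCACCACCB  (len 4103)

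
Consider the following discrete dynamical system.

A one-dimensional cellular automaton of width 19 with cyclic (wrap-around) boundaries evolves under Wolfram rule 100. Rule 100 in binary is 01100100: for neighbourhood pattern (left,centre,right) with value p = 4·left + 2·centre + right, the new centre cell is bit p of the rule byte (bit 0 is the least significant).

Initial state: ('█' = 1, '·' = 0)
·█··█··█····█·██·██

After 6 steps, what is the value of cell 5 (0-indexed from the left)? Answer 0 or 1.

[0] ·█··█··█····█·██·██
[1] ██··█··█····██·██·█
[2] ·█··█··█·····██·██·
[3] ·█··█··█······██·█·
[4] ·█··█··█·······███·
[5] ·█··█··█·········█·
[6] ·█··█··█·········█·

0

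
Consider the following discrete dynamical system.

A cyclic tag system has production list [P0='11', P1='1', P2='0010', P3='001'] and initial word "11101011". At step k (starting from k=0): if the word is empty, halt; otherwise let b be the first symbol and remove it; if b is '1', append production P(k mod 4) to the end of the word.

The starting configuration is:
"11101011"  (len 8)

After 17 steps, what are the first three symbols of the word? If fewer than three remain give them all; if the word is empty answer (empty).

[0] "11101011"  (len 8)
[1] "110101111"  (len 9)
[2] "101011111"  (len 9)
[3] "010111110010"  (len 12)
[4] "10111110010"  (len 11)
[5] "011111001011"  (len 12)
[6] "11111001011"  (len 11)
[7] "11110010110010"  (len 14)
[8] "1110010110010001"  (len 16)
[9] "11001011001000111"  (len 17)
[10] "10010110010001111"  (len 17)
[11] "00101100100011110010"  (len 20)
[12] "0101100100011110010"  (len 19)
[13] "101100100011110010"  (len 18)
[14] "011001000111100101"  (len 18)
[15] "11001000111100101"  (len 17)
[16] "1001000111100101001"  (len 19)
[17] "00100011110010100111"  (len 20)

001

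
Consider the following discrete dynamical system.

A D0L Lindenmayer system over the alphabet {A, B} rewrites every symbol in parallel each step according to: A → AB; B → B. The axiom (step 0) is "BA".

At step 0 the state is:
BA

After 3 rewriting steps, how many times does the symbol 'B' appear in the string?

step 0: BA
step 1: BAB
step 2: BABB
step 3: BABBB

4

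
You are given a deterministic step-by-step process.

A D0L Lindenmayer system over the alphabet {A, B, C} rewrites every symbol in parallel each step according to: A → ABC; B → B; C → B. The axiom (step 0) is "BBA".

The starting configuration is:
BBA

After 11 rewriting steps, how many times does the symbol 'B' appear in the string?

23

k=0  BBA
k=1  BBABC
k=2  BBABCBB
k=3  BBABCBBBB
k=4  BBABCBBBBBB
k=5  BBABCBBBBBBBB
k=6  BBABCBBBBBBBBBB
k=7  BBABCBBBBBBBBBBBB
k=8  BBABCBBBBBBBBBBBBBB
k=9  BBABCBBBBBBBBBBBBBBBB
k=10  BBABCBBBBBBBBBBBBBBBBBB
k=11  BBABCBBBBBBBBBBBBBBBBBBBB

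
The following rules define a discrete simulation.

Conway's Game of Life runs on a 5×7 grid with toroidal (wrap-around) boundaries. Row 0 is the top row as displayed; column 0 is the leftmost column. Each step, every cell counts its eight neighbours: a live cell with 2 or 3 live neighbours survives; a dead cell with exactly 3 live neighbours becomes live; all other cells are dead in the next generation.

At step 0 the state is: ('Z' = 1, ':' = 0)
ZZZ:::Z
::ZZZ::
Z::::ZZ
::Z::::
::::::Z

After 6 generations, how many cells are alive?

step 0: ZZZ:::Z
::ZZZ::
Z::::ZZ
::Z::::
::::::Z
step 1: ZZZ::ZZ
::ZZZ::
:ZZ:ZZZ
Z::::Z:
::Z:::Z
step 2: Z:::ZZZ
:::::::
ZZZ:::Z
Z:ZZZ::
::Z::::
step 3: :::::ZZ
:::::::
Z:Z:::Z
Z:::::Z
Z:Z::::
step 4: ::::::Z
Z::::Z:
ZZ::::Z
:::::::
ZZ:::Z:
step 5: :Z:::Z:
:Z:::Z:
ZZ::::Z
:::::::
Z:::::Z
step 6: :Z:::Z:
:ZZ::Z:
ZZ::::Z
:Z:::::
Z:::::Z

11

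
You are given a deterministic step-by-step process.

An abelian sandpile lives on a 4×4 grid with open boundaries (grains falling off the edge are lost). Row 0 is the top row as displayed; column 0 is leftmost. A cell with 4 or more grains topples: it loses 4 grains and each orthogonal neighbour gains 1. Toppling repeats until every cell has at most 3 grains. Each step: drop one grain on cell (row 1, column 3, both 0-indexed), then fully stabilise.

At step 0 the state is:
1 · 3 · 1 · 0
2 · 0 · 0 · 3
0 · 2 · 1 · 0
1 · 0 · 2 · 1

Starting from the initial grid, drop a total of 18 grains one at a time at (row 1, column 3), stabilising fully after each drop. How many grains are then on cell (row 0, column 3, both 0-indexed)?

step 0: 1 · 3 · 1 · 0
2 · 0 · 0 · 3
0 · 2 · 1 · 0
1 · 0 · 2 · 1
step 1: 1 · 3 · 1 · 1
2 · 0 · 1 · 0
0 · 2 · 1 · 1
1 · 0 · 2 · 1
step 2: 1 · 3 · 1 · 1
2 · 0 · 1 · 1
0 · 2 · 1 · 1
1 · 0 · 2 · 1
step 3: 1 · 3 · 1 · 1
2 · 0 · 1 · 2
0 · 2 · 1 · 1
1 · 0 · 2 · 1
step 4: 1 · 3 · 1 · 1
2 · 0 · 1 · 3
0 · 2 · 1 · 1
1 · 0 · 2 · 1
step 5: 1 · 3 · 1 · 2
2 · 0 · 2 · 0
0 · 2 · 1 · 2
1 · 0 · 2 · 1
step 6: 1 · 3 · 1 · 2
2 · 0 · 2 · 1
0 · 2 · 1 · 2
1 · 0 · 2 · 1
step 7: 1 · 3 · 1 · 2
2 · 0 · 2 · 2
0 · 2 · 1 · 2
1 · 0 · 2 · 1
step 8: 1 · 3 · 1 · 2
2 · 0 · 2 · 3
0 · 2 · 1 · 2
1 · 0 · 2 · 1
step 9: 1 · 3 · 1 · 3
2 · 0 · 3 · 0
0 · 2 · 1 · 3
1 · 0 · 2 · 1
step 10: 1 · 3 · 1 · 3
2 · 0 · 3 · 1
0 · 2 · 1 · 3
1 · 0 · 2 · 1
step 11: 1 · 3 · 1 · 3
2 · 0 · 3 · 2
0 · 2 · 1 · 3
1 · 0 · 2 · 1
step 12: 1 · 3 · 1 · 3
2 · 0 · 3 · 3
0 · 2 · 1 · 3
1 · 0 · 2 · 1
step 13: 1 · 3 · 3 · 0
2 · 1 · 0 · 3
0 · 2 · 3 · 0
1 · 0 · 2 · 2
step 14: 1 · 3 · 3 · 1
2 · 1 · 1 · 0
0 · 2 · 3 · 1
1 · 0 · 2 · 2
step 15: 1 · 3 · 3 · 1
2 · 1 · 1 · 1
0 · 2 · 3 · 1
1 · 0 · 2 · 2
step 16: 1 · 3 · 3 · 1
2 · 1 · 1 · 2
0 · 2 · 3 · 1
1 · 0 · 2 · 2
step 17: 1 · 3 · 3 · 1
2 · 1 · 1 · 3
0 · 2 · 3 · 1
1 · 0 · 2 · 2
step 18: 1 · 3 · 3 · 2
2 · 1 · 2 · 0
0 · 2 · 3 · 2
1 · 0 · 2 · 2

2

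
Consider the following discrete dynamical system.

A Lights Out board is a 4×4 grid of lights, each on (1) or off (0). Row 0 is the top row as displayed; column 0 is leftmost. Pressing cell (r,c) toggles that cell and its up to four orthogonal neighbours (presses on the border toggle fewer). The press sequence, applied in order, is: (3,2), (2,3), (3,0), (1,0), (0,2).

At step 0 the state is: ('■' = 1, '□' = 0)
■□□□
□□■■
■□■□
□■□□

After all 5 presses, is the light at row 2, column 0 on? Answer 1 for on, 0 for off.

1

gen 0: ■□□□
□□■■
■□■□
□■□□
gen 1: ■□□□
□□■■
■□□□
□□■■
gen 2: ■□□□
□□■□
■□■■
□□■□
gen 3: ■□□□
□□■□
□□■■
■■■□
gen 4: □□□□
■■■□
■□■■
■■■□
gen 5: □■■■
■■□□
■□■■
■■■□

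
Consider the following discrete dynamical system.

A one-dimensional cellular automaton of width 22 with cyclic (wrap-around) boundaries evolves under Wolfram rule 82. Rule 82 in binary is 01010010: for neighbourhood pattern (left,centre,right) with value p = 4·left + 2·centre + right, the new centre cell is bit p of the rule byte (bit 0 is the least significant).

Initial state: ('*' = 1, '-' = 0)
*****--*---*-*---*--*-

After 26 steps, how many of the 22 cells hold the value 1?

7

step 0: *****--*---*-*---*--*-
step 1: ----***-*-*---*-*-**--
step 2: ---*--*----*-*-----**-
step 3: --*-**-*--*---*---*-**
step 4: **---*--**-*-*-*-*---*
step 5: -**-*-**-*--------*-*-
step 6: *-*----*--*------*---*
step 7: *--*--*-**-*----*-*-*-
step 8: -**-**---*--*--*------
step 9: *-*--**-*-**-**-*-----
step 10: ---**-*----*--*--*---*
step 11: *-*-*--*--*-**-**-*-*-
step 12: -----**-**---*--*-----
step 13: ----*-*--**-*-**-*----
step 14: ---*---**-*----*--*---
step 15: --*-*-*-*--*--*-**-*--
step 16: -*-------**-**---*--*-
step 17: *-*-----*-*--**-*-**-*
step 18: *--*---*---**-*----*--
step 19: -**-*-*-*-*-*--*--*-**
step 20: --*----------**-**---*
step 21: **-*--------*-*--**-*-
step 22: -*--*------*---**-*---
step 23: *-**-*----*-*-*-*--*--
step 24: ---*--*--*-------**-**
step 25: *-*-**-**-*-----*-*--*
step 26: *----*--*--*---*---**-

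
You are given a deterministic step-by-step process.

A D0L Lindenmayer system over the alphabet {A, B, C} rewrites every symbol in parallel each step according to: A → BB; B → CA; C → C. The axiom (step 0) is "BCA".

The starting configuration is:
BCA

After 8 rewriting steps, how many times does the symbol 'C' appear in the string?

[0] BCA
[1] CACBB
[2] CBBCCACA
[3] CCACACCBBCBB
[4] CCBBCBBCCCACACCACA
[5] CCCACACCACACCCBBCBBCCBBCBB
[6] CCCBBCBBCCBBCBBCCCCACACCACACCCACACCACA
[7] CCCCACACCACACCCACACCACACCCCBBCBBCCBBCBBCCCBBCBBCCBBCBB
[8] CCCCBBCBBCCBBCBBCCCBBCBBCCBBCBBCCCCCACACCACACCCACACCACACCCCACACCACACCCACACCACA

46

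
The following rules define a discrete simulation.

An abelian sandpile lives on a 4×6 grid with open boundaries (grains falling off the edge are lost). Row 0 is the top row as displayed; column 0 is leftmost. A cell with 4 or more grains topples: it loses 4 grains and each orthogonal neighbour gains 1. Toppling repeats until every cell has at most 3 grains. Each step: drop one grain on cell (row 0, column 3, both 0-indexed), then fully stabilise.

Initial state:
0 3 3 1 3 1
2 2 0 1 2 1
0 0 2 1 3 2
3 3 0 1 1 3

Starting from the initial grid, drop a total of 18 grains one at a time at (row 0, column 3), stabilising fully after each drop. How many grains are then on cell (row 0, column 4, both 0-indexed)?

[0] 0 3 3 1 3 1
2 2 0 1 2 1
0 0 2 1 3 2
3 3 0 1 1 3
[1] 0 3 3 2 3 1
2 2 0 1 2 1
0 0 2 1 3 2
3 3 0 1 1 3
[2] 0 3 3 3 3 1
2 2 0 1 2 1
0 0 2 1 3 2
3 3 0 1 1 3
[3] 1 0 1 2 0 2
2 3 1 2 3 1
0 0 2 1 3 2
3 3 0 1 1 3
[4] 1 0 1 3 0 2
2 3 1 2 3 1
0 0 2 1 3 2
3 3 0 1 1 3
[5] 1 0 2 0 1 2
2 3 1 3 3 1
0 0 2 1 3 2
3 3 0 1 1 3
[6] 1 0 2 1 1 2
2 3 1 3 3 1
0 0 2 1 3 2
3 3 0 1 1 3
[7] 1 0 2 2 1 2
2 3 1 3 3 1
0 0 2 1 3 2
3 3 0 1 1 3
[8] 1 0 2 3 1 2
2 3 1 3 3 1
0 0 2 1 3 2
3 3 0 1 1 3
[9] 1 0 3 1 3 2
2 3 2 1 1 2
0 0 2 3 0 3
3 3 0 1 2 3
[10] 1 0 3 2 3 2
2 3 2 1 1 2
0 0 2 3 0 3
3 3 0 1 2 3
[11] 1 0 3 3 3 2
2 3 2 1 1 2
0 0 2 3 0 3
3 3 0 1 2 3
[12] 1 1 0 2 0 3
2 3 3 2 2 2
0 0 2 3 0 3
3 3 0 1 2 3
[13] 1 1 0 3 0 3
2 3 3 2 2 2
0 0 2 3 0 3
3 3 0 1 2 3
[14] 1 1 1 0 1 3
2 3 3 3 2 2
0 0 2 3 0 3
3 3 0 1 2 3
[15] 1 1 1 1 1 3
2 3 3 3 2 2
0 0 2 3 0 3
3 3 0 1 2 3
[16] 1 1 1 2 1 3
2 3 3 3 2 2
0 0 2 3 0 3
3 3 0 1 2 3
[17] 1 1 1 3 1 3
2 3 3 3 2 2
0 0 2 3 0 3
3 3 0 1 2 3
[18] 1 2 3 1 2 3
3 0 2 2 3 2
0 2 0 1 1 3
3 3 1 2 2 3

2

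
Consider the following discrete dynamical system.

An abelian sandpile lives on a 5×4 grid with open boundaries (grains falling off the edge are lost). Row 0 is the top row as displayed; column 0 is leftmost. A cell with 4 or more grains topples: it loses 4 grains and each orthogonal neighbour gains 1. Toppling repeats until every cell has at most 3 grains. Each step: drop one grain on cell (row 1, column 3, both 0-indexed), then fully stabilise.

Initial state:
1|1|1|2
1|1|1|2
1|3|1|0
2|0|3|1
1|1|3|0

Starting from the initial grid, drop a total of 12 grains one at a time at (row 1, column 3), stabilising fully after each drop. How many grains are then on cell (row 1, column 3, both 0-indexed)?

1

k=0  1|1|1|2
1|1|1|2
1|3|1|0
2|0|3|1
1|1|3|0
k=1  1|1|1|2
1|1|1|3
1|3|1|0
2|0|3|1
1|1|3|0
k=2  1|1|1|3
1|1|2|0
1|3|1|1
2|0|3|1
1|1|3|0
k=3  1|1|1|3
1|1|2|1
1|3|1|1
2|0|3|1
1|1|3|0
k=4  1|1|1|3
1|1|2|2
1|3|1|1
2|0|3|1
1|1|3|0
k=5  1|1|1|3
1|1|2|3
1|3|1|1
2|0|3|1
1|1|3|0
k=6  1|1|2|0
1|1|3|1
1|3|1|2
2|0|3|1
1|1|3|0
k=7  1|1|2|0
1|1|3|2
1|3|1|2
2|0|3|1
1|1|3|0
k=8  1|1|2|0
1|1|3|3
1|3|1|2
2|0|3|1
1|1|3|0
k=9  1|1|3|1
1|2|0|1
1|3|2|3
2|0|3|1
1|1|3|0
k=10  1|1|3|1
1|2|0|2
1|3|2|3
2|0|3|1
1|1|3|0
k=11  1|1|3|1
1|2|0|3
1|3|2|3
2|0|3|1
1|1|3|0
k=12  1|1|3|2
1|2|1|1
1|3|3|0
2|0|3|2
1|1|3|0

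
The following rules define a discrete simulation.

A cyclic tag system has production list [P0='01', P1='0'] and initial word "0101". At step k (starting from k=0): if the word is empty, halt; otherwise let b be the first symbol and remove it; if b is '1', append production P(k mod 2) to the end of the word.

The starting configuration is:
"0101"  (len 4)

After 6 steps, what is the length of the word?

0

[0] "0101"  (len 4)
[1] "101"  (len 3)
[2] "010"  (len 3)
[3] "10"  (len 2)
[4] "00"  (len 2)
[5] "0"  (len 1)
[6] (halted — word empty)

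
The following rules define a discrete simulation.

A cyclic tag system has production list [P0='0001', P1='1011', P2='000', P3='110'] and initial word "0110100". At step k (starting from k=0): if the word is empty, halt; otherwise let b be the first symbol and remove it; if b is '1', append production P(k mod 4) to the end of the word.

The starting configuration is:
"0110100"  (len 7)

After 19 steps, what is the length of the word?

16

[0] "0110100"  (len 7)
[1] "110100"  (len 6)
[2] "101001011"  (len 9)
[3] "01001011000"  (len 11)
[4] "1001011000"  (len 10)
[5] "0010110000001"  (len 13)
[6] "010110000001"  (len 12)
[7] "10110000001"  (len 11)
[8] "0110000001110"  (len 13)
[9] "110000001110"  (len 12)
[10] "100000011101011"  (len 15)
[11] "00000011101011000"  (len 17)
[12] "0000011101011000"  (len 16)
[13] "000011101011000"  (len 15)
[14] "00011101011000"  (len 14)
[15] "0011101011000"  (len 13)
[16] "011101011000"  (len 12)
[17] "11101011000"  (len 11)
[18] "11010110001011"  (len 14)
[19] "1010110001011000"  (len 16)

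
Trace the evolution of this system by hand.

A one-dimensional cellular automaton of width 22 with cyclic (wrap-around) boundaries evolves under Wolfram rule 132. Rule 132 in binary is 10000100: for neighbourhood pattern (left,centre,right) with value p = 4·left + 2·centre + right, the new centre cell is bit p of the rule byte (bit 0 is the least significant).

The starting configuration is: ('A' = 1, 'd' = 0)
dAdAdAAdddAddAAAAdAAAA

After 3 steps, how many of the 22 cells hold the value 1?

3

k=0  dAdAdAAdddAddAAAAdAAAA
k=1  dAdAddddddAdddAAdddAAd
k=2  dAdAddddddAddddddddddd
k=3  dAdAddddddAddddddddddd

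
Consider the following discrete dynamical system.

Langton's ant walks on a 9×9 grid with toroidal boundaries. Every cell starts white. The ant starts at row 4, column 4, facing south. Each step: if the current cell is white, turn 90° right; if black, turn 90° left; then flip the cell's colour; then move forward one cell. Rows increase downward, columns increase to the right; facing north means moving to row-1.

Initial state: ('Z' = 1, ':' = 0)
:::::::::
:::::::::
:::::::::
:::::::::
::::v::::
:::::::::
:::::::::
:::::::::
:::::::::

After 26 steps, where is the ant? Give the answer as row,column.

1,5

k=0  :::::::::
:::::::::
:::::::::
:::::::::
::::v::::
:::::::::
:::::::::
:::::::::
:::::::::
k=1  :::::::::
:::::::::
:::::::::
:::::::::
:::<Z::::
:::::::::
:::::::::
:::::::::
:::::::::
k=2  :::::::::
:::::::::
:::::::::
:::^:::::
:::ZZ::::
:::::::::
:::::::::
:::::::::
:::::::::
k=3  :::::::::
:::::::::
:::::::::
:::Z>::::
:::ZZ::::
:::::::::
:::::::::
:::::::::
:::::::::
k=4  :::::::::
:::::::::
:::::::::
:::ZZ::::
:::Zv::::
:::::::::
:::::::::
:::::::::
:::::::::
k=5  :::::::::
:::::::::
:::::::::
:::ZZ::::
:::Z:>:::
:::::::::
:::::::::
:::::::::
:::::::::
k=6  :::::::::
:::::::::
:::::::::
:::ZZ::::
:::Z:Z:::
:::::v:::
:::::::::
:::::::::
:::::::::
k=7  :::::::::
:::::::::
:::::::::
:::ZZ::::
:::Z:Z:::
::::<Z:::
:::::::::
:::::::::
:::::::::
k=8  :::::::::
:::::::::
:::::::::
:::ZZ::::
:::Z^Z:::
::::ZZ:::
:::::::::
:::::::::
:::::::::
k=9  :::::::::
:::::::::
:::::::::
:::ZZ::::
:::ZZ>:::
::::ZZ:::
:::::::::
:::::::::
:::::::::
k=10  :::::::::
:::::::::
:::::::::
:::ZZ^:::
:::ZZ::::
::::ZZ:::
:::::::::
:::::::::
:::::::::
k=11  :::::::::
:::::::::
:::::::::
:::ZZZ>::
:::ZZ::::
::::ZZ:::
:::::::::
:::::::::
:::::::::
k=12  :::::::::
:::::::::
:::::::::
:::ZZZZ::
:::ZZ:v::
::::ZZ:::
:::::::::
:::::::::
:::::::::
k=13  :::::::::
:::::::::
:::::::::
:::ZZZZ::
:::ZZ<Z::
::::ZZ:::
:::::::::
:::::::::
:::::::::
k=14  :::::::::
:::::::::
:::::::::
:::ZZ^Z::
:::ZZZZ::
::::ZZ:::
:::::::::
:::::::::
:::::::::
k=15  :::::::::
:::::::::
:::::::::
:::Z<:Z::
:::ZZZZ::
::::ZZ:::
:::::::::
:::::::::
:::::::::
k=16  :::::::::
:::::::::
:::::::::
:::Z::Z::
:::ZvZZ::
::::ZZ:::
:::::::::
:::::::::
:::::::::
k=17  :::::::::
:::::::::
:::::::::
:::Z::Z::
:::Z:>Z::
::::ZZ:::
:::::::::
:::::::::
:::::::::
k=18  :::::::::
:::::::::
:::::::::
:::Z:^Z::
:::Z::Z::
::::ZZ:::
:::::::::
:::::::::
:::::::::
k=19  :::::::::
:::::::::
:::::::::
:::Z:Z>::
:::Z::Z::
::::ZZ:::
:::::::::
:::::::::
:::::::::
k=20  :::::::::
:::::::::
::::::^::
:::Z:Z:::
:::Z::Z::
::::ZZ:::
:::::::::
:::::::::
:::::::::
k=21  :::::::::
:::::::::
::::::Z>:
:::Z:Z:::
:::Z::Z::
::::ZZ:::
:::::::::
:::::::::
:::::::::
k=22  :::::::::
:::::::::
::::::ZZ:
:::Z:Z:v:
:::Z::Z::
::::ZZ:::
:::::::::
:::::::::
:::::::::
k=23  :::::::::
:::::::::
::::::ZZ:
:::Z:Z<Z:
:::Z::Z::
::::ZZ:::
:::::::::
:::::::::
:::::::::
k=24  :::::::::
:::::::::
::::::^Z:
:::Z:ZZZ:
:::Z::Z::
::::ZZ:::
:::::::::
:::::::::
:::::::::
k=25  :::::::::
:::::::::
:::::<:Z:
:::Z:ZZZ:
:::Z::Z::
::::ZZ:::
:::::::::
:::::::::
:::::::::
k=26  :::::::::
:::::^:::
:::::Z:Z:
:::Z:ZZZ:
:::Z::Z::
::::ZZ:::
:::::::::
:::::::::
:::::::::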